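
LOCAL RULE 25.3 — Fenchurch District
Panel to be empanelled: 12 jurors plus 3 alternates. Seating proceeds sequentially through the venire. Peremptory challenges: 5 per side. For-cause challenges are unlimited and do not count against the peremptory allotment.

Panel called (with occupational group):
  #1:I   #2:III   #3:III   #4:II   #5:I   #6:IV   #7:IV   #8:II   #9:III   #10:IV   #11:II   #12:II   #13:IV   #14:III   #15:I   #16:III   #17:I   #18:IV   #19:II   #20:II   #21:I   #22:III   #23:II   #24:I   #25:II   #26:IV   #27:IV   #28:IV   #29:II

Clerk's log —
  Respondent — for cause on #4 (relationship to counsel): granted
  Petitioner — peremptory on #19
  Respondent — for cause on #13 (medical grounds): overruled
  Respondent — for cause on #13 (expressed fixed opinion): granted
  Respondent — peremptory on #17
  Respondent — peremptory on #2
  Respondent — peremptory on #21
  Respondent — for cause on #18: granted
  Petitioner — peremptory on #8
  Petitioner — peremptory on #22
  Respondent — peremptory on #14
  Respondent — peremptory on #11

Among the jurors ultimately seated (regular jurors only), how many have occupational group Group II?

3

Removed: #2, #4, #8, #11, #13, #14, #17, #18, #19, #21, #22.
Seated jurors 1–12: #1, #3, #5, #6, #7, #9, #10, #12, #15, #16, #20, #23 (alternates #24, #25, #26 not counted).
Of those, in Group II: #12, #20, #23 → 3.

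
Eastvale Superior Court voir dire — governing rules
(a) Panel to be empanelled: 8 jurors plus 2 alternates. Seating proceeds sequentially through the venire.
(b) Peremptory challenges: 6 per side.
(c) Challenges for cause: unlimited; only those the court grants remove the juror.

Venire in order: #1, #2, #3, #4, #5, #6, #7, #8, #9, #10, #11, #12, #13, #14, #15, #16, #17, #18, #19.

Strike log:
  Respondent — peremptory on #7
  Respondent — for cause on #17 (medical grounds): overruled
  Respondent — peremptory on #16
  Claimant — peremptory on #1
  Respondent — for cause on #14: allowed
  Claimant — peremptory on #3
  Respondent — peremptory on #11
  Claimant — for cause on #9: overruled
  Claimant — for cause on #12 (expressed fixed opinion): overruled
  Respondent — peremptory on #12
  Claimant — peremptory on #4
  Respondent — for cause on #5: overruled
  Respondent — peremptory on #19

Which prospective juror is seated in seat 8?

Removed: #1, #3, #4, #7, #11, #12, #14, #16, #19. (#5, #9, #17 stay — for-cause denied.)
Seating in order: seats 1–8 → #2, #5, #6, #8, #9, #10, #13, #15; alternates → #17, #18.
So seat 8 is #15.

15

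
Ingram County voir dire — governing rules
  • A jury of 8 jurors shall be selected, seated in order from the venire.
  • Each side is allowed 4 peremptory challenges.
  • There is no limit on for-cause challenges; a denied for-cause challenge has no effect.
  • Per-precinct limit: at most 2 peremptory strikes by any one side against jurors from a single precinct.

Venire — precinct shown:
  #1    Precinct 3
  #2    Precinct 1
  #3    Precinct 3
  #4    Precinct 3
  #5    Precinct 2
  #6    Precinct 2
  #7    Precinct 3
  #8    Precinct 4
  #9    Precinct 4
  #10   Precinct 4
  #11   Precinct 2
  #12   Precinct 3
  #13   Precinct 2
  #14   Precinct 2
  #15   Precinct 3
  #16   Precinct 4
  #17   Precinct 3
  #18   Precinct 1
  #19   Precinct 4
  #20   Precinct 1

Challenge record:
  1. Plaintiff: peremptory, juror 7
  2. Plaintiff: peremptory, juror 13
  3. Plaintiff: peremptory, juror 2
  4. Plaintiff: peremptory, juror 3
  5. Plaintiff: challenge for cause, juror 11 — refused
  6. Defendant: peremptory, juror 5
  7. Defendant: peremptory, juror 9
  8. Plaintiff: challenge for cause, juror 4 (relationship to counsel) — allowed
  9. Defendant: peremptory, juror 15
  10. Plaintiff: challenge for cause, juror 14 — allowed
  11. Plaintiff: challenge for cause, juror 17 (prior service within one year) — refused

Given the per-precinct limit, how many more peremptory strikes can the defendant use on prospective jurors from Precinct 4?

Defendant peremptories so far: #5, #9, #15 — 3 of 4 used, 1 left overall.
Against Precinct 4: #9 — 1 used; per-precinct cap 2 leaves 1.
Binding limit: min(1, 1) = 1.

1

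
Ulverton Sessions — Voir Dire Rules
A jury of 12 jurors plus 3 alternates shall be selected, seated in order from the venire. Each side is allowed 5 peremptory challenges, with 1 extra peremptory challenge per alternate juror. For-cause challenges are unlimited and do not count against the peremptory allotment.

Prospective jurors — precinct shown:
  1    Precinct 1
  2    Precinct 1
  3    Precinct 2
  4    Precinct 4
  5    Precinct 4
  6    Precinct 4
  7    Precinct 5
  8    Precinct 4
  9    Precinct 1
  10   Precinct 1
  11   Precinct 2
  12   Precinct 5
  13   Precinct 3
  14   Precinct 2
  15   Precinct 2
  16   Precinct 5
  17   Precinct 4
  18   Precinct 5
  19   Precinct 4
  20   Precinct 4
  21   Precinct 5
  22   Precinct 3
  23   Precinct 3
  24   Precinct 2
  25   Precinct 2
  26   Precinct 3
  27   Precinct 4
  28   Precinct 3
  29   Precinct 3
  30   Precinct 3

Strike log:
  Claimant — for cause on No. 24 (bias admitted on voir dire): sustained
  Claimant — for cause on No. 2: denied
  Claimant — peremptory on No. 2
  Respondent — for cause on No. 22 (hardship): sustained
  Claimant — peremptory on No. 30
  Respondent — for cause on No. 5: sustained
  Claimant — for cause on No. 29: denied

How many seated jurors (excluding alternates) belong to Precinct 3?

1

Removed: #2, #5, #22, #24, #30.
Seated jurors 1–12: #1, #3, #4, #6, #7, #8, #9, #10, #11, #12, #13, #14 (alternates #15, #16, #17 not counted).
Of those, in Precinct 3: #13 → 1.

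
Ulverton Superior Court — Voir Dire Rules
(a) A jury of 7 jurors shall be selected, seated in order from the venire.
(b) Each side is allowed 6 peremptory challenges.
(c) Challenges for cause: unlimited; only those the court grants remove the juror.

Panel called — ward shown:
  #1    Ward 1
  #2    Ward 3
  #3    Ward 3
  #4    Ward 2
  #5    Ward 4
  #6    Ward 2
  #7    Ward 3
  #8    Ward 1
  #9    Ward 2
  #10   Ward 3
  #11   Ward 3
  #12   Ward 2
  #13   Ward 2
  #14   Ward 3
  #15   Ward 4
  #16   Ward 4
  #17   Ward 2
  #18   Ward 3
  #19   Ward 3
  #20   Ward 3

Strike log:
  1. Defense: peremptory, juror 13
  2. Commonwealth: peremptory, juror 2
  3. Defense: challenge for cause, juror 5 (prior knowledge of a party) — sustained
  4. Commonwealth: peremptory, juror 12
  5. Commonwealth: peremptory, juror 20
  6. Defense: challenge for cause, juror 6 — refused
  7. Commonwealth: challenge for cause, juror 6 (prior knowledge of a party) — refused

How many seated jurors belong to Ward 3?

Removed: #2, #5, #12, #13, #20.
Seated jurors 1–7: #1, #3, #4, #6, #7, #8, #9.
Of those, in Ward 3: #3, #7 → 2.

2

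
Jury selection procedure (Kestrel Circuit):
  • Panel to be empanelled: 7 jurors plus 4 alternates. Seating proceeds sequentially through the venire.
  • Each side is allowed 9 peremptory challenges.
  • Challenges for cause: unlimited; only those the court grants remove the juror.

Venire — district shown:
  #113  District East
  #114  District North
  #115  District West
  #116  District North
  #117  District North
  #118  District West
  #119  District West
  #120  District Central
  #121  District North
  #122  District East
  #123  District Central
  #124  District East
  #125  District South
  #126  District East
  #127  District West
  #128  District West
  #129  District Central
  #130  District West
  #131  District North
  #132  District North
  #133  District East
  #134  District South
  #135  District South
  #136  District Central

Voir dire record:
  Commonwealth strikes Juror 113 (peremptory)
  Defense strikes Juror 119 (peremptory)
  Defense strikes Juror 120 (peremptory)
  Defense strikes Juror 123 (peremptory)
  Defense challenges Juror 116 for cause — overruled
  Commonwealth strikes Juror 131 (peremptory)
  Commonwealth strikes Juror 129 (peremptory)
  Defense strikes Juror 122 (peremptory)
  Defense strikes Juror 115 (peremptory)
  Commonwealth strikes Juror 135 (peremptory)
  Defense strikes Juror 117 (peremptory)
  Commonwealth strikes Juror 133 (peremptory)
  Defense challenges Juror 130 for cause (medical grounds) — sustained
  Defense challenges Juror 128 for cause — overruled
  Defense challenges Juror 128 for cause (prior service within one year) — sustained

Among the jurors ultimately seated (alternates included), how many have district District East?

Removed: #113, #115, #117, #119, #120, #122, #123, #128, #129, #130, #131, #133, #135.
Seated (11 incl. alternates): #114, #116, #118, #121, #124, #125, #126, #127, #132, #134, #136.
Of those, in District East: #124, #126 → 2.

2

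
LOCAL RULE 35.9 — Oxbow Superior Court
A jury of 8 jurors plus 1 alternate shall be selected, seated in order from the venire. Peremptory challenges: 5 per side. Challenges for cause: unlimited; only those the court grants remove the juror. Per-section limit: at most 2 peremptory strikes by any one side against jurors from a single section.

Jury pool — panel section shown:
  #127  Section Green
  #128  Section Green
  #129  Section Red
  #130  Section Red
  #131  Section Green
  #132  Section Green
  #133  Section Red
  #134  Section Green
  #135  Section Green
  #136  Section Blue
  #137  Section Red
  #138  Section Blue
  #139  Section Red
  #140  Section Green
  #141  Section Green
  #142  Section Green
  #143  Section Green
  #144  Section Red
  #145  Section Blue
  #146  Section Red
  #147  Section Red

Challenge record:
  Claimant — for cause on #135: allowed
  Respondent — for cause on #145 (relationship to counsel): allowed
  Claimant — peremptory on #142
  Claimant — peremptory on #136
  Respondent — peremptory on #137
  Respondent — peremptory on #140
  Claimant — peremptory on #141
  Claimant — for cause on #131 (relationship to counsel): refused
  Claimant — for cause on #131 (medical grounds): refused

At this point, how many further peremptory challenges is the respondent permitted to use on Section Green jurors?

1

Respondent peremptories so far: #137, #140 — 2 of 5 used, 3 left overall.
Against Section Green: #140 — 1 used; per-section cap 2 leaves 1.
Binding limit: min(3, 1) = 1.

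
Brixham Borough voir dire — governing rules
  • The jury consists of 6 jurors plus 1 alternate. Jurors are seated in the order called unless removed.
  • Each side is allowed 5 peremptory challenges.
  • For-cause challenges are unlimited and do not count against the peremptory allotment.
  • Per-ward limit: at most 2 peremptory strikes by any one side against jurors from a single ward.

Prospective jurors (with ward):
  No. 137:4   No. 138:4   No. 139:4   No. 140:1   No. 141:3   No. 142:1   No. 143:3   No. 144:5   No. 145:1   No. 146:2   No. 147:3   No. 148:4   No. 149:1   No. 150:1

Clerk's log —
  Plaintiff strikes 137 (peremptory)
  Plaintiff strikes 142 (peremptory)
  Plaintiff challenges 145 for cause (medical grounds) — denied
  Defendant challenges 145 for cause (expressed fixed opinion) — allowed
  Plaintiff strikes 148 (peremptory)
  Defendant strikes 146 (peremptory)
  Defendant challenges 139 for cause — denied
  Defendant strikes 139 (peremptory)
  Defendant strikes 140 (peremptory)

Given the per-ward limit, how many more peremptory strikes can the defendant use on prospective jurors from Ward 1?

1

Defendant peremptories so far: #146, #139, #140 — 3 of 5 used, 2 left overall.
Against Ward 1: #140 — 1 used; per-ward cap 2 leaves 1.
Binding limit: min(2, 1) = 1.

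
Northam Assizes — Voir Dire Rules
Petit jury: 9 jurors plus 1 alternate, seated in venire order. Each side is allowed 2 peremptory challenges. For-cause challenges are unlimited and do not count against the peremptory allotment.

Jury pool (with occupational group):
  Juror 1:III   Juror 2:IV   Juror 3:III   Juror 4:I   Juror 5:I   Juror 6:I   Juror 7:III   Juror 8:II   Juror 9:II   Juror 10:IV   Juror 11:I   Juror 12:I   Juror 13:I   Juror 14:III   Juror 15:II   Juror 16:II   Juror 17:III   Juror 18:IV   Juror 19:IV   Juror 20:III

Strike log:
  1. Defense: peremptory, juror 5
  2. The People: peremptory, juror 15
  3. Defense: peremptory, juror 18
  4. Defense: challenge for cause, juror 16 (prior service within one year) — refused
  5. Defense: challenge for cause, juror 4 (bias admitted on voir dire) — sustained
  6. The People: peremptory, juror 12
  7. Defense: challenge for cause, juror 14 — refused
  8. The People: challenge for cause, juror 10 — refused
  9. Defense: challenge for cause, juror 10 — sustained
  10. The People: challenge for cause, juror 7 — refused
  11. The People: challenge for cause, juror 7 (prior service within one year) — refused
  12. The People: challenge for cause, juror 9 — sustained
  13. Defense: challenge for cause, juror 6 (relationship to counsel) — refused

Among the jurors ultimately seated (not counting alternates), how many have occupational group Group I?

3

Removed: #4, #5, #9, #10, #12, #15, #18.
Seated jurors 1–9: #1, #2, #3, #6, #7, #8, #11, #13, #14 (alternates #16 not counted).
Of those, in Group I: #6, #11, #13 → 3.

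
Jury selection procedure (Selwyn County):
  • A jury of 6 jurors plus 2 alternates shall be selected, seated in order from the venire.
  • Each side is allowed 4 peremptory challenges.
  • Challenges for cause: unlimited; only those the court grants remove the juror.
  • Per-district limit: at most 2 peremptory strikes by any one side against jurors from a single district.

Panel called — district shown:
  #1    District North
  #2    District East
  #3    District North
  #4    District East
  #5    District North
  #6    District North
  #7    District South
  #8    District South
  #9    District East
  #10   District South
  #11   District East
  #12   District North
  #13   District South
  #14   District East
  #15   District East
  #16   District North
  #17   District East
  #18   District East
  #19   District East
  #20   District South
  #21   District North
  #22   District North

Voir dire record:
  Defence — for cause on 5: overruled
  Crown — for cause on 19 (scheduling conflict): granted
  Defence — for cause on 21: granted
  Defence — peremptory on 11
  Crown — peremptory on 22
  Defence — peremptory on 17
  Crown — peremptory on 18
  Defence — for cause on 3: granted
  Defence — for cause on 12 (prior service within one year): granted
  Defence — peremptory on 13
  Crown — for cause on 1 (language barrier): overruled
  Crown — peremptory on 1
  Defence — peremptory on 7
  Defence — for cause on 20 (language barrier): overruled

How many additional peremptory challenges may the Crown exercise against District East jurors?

Crown peremptories so far: #22, #18, #1 — 3 of 4 used, 1 left overall.
Against District East: #18 — 1 used; per-district cap 2 leaves 1.
Binding limit: min(1, 1) = 1.

1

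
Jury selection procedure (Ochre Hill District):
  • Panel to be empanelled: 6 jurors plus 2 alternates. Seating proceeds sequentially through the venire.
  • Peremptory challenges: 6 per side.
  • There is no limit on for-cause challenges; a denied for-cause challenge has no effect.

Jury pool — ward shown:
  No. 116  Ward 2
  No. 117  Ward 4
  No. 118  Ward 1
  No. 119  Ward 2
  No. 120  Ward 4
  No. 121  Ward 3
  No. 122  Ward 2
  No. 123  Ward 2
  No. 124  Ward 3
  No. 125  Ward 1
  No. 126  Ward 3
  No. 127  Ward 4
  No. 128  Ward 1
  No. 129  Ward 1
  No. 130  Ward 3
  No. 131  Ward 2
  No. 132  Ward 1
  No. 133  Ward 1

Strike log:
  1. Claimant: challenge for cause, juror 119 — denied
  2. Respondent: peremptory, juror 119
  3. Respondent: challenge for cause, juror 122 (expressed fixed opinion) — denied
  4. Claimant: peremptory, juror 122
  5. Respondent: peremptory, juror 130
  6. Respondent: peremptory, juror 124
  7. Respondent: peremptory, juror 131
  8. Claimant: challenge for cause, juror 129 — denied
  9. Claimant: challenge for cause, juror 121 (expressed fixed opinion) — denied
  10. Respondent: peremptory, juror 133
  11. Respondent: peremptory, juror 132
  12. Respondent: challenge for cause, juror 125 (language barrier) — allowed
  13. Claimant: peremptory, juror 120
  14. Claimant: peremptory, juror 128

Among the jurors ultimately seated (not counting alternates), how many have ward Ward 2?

Removed: #119, #120, #122, #124, #125, #128, #130, #131, #132, #133.
Seated jurors 1–6: #116, #117, #118, #121, #123, #126 (alternates #127, #129 not counted).
Of those, in Ward 2: #116, #123 → 2.

2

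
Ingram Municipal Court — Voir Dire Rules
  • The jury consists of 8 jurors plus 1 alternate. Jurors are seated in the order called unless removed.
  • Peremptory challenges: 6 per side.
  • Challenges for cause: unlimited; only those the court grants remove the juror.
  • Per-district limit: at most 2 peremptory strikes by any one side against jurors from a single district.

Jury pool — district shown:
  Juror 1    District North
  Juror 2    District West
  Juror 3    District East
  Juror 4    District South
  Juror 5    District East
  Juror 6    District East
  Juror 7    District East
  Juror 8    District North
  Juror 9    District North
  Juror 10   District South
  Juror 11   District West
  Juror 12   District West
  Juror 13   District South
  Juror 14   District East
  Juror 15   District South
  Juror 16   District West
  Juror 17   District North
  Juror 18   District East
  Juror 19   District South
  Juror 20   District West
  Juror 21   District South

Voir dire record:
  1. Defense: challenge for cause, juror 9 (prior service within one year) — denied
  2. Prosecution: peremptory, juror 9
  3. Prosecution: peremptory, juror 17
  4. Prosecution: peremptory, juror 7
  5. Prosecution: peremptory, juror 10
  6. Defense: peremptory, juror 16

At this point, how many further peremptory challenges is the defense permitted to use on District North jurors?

Defense peremptories so far: #16 — 1 of 6 used, 5 left overall.
Against District North: none yet — per-district cap 2 leaves 2.
Binding limit: min(5, 2) = 2.

2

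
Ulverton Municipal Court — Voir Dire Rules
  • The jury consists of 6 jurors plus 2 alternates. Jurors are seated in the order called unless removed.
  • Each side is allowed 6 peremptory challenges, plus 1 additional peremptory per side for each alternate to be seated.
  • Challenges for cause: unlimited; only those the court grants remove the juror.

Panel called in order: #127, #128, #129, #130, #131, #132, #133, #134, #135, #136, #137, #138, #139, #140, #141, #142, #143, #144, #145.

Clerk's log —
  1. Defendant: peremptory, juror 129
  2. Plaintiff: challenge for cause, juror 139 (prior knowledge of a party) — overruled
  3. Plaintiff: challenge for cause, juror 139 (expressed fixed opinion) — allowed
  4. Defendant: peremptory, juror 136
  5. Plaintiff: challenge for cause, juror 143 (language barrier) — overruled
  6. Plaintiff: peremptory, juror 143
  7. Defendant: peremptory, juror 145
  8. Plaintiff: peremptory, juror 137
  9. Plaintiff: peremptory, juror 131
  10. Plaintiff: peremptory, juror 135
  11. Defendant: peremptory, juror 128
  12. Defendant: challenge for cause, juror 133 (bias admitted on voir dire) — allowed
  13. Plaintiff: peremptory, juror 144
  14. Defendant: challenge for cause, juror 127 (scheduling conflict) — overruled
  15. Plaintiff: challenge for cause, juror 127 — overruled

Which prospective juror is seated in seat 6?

140

Removed: #128, #129, #131, #133, #135, #136, #137, #139, #143, #144, #145. (#127 stays — for-cause denied.)
Seating in order: seats 1–6 → #127, #130, #132, #134, #138, #140; alternates → #141, #142.
So seat 6 is #140.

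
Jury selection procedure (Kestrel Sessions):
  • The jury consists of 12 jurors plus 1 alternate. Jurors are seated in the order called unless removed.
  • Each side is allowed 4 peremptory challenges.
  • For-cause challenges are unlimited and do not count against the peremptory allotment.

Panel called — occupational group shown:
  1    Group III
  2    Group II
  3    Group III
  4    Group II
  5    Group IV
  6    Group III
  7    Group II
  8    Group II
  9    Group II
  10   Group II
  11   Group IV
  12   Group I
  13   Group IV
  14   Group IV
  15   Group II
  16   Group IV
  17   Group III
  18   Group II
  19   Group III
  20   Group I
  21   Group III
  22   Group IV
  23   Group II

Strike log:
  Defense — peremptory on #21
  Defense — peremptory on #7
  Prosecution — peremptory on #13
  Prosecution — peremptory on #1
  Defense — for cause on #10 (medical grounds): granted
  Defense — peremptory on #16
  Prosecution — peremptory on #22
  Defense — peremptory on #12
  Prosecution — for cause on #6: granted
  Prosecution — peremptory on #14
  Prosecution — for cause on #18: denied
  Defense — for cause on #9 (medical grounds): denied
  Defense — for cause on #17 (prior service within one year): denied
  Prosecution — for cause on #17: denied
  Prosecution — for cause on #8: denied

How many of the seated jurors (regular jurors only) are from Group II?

Removed: #1, #6, #7, #10, #12, #13, #14, #16, #21, #22.
Seated jurors 1–12: #2, #3, #4, #5, #8, #9, #11, #15, #17, #18, #19, #20 (alternates #23 not counted).
Of those, in Group II: #2, #4, #8, #9, #15, #18 → 6.

6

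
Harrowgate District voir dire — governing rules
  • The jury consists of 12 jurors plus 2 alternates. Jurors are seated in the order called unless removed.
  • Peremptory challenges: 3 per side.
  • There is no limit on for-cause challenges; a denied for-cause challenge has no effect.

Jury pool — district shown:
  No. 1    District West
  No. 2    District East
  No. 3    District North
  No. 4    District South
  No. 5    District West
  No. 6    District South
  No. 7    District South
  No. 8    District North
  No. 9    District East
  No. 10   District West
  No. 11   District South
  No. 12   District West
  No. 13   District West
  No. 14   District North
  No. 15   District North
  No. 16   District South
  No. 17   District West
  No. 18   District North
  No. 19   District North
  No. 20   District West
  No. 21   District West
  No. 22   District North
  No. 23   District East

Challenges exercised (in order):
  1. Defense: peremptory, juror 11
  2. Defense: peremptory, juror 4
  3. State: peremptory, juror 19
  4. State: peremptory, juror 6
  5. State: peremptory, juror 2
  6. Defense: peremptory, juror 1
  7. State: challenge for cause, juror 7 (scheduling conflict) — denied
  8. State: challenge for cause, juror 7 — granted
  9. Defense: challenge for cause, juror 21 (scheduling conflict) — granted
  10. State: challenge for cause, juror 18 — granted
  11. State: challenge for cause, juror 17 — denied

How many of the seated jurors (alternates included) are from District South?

Removed: #1, #2, #4, #6, #7, #11, #18, #19, #21.
Seated (14 incl. alternates): #3, #5, #8, #9, #10, #12, #13, #14, #15, #16, #17, #20, #22, #23.
Of those, in District South: #16 → 1.

1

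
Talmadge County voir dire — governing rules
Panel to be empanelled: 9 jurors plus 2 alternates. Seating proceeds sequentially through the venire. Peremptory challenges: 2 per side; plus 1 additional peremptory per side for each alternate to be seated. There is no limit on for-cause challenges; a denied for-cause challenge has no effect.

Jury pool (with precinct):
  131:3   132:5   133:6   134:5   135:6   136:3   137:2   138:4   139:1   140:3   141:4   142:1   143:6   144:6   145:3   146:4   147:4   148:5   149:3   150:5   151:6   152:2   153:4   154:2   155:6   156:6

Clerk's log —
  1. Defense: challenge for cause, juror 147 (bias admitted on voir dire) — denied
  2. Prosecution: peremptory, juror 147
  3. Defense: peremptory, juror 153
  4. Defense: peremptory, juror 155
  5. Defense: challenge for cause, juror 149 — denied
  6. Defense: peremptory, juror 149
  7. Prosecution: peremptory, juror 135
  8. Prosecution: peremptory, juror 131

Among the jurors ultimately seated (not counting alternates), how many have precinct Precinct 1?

Removed: #131, #135, #147, #149, #153, #155.
Seated jurors 1–9: #132, #133, #134, #136, #137, #138, #139, #140, #141 (alternates #142, #143 not counted).
Of those, in Precinct 1: #139 → 1.

1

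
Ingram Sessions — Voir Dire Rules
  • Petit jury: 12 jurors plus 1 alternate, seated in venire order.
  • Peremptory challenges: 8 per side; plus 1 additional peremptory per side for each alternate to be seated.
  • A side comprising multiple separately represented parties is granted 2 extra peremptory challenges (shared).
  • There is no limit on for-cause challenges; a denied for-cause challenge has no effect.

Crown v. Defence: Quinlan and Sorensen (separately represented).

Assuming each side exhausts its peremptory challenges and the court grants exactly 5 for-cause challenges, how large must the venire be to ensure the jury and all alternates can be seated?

38

Seats to fill: 12 + 1 alternates = 13.
Peremptories — Crown: 8 + 1×1 = 9; Defence: 8 + 1×1 + 2 = 11; total 20.
For-cause removals: 5.
Minimum venire: 13 + 20 + 5 = 38.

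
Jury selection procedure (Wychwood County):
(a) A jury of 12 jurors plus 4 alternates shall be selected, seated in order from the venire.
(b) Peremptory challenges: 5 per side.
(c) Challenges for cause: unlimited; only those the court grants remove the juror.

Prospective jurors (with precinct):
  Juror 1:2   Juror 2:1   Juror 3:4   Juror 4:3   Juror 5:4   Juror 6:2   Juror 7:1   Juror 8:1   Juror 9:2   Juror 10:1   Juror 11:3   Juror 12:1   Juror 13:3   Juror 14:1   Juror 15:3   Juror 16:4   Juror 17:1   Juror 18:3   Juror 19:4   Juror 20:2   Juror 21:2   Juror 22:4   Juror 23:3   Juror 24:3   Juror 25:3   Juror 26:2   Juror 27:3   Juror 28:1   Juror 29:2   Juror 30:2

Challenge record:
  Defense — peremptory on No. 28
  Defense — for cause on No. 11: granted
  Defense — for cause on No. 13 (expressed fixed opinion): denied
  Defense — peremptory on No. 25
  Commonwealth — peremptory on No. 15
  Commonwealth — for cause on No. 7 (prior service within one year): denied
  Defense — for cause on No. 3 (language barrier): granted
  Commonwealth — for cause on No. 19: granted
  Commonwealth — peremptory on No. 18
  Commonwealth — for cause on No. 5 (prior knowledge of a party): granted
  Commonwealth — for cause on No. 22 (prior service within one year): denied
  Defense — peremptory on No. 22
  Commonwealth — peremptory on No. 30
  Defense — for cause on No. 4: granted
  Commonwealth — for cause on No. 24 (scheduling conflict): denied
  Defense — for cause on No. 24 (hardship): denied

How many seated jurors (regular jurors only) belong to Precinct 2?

3

Removed: #3, #4, #5, #11, #15, #18, #19, #22, #25, #28, #30.
Seated jurors 1–12: #1, #2, #6, #7, #8, #9, #10, #12, #13, #14, #16, #17 (alternates #20, #21, #23, #24 not counted).
Of those, in Precinct 2: #1, #6, #9 → 3.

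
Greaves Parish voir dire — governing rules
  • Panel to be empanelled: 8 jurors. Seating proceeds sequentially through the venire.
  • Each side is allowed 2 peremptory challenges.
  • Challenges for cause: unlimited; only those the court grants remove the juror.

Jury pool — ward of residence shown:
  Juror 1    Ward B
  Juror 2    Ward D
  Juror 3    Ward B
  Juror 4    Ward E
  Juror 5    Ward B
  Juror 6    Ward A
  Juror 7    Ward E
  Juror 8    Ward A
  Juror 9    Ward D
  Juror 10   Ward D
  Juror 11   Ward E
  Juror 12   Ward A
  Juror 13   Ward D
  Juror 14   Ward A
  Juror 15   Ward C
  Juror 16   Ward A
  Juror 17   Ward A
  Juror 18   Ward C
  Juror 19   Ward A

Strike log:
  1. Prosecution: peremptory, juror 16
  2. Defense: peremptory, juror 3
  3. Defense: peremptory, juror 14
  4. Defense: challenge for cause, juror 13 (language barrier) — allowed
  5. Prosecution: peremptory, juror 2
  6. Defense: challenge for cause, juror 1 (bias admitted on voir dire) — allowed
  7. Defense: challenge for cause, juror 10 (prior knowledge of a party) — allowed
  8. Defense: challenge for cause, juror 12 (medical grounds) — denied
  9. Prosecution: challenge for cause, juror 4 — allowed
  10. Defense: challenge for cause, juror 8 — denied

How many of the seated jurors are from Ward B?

1

Removed: #1, #2, #3, #4, #10, #13, #14, #16.
Seated jurors 1–8: #5, #6, #7, #8, #9, #11, #12, #15.
Of those, in Ward B: #5 → 1.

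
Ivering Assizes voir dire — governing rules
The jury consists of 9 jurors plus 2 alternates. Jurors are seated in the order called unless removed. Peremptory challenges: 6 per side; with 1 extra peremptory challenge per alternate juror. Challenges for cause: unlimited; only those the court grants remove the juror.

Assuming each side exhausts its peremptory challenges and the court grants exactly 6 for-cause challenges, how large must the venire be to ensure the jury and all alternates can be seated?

Seats to fill: 9 + 2 alternates = 11.
Peremptories: 6 + 1×2 = 8 per side × 2 sides = 16.
For-cause removals: 6.
Minimum venire: 11 + 16 + 6 = 33.

33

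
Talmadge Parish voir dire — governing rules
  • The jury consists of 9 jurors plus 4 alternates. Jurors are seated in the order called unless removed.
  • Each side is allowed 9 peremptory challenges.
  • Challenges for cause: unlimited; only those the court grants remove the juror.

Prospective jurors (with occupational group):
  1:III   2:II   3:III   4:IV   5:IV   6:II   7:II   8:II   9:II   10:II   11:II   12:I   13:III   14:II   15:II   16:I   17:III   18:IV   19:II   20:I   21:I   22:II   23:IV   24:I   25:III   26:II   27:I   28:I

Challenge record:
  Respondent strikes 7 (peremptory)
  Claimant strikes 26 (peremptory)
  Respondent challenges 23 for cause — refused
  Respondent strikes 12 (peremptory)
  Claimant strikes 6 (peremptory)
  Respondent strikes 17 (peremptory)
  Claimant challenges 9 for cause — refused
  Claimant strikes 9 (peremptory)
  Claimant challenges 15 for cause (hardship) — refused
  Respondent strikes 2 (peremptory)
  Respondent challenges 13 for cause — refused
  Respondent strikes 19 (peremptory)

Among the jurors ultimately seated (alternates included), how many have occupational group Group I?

Removed: #2, #6, #7, #9, #12, #17, #19, #26.
Seated (13 incl. alternates): #1, #3, #4, #5, #8, #10, #11, #13, #14, #15, #16, #18, #20.
Of those, in Group I: #16, #20 → 2.

2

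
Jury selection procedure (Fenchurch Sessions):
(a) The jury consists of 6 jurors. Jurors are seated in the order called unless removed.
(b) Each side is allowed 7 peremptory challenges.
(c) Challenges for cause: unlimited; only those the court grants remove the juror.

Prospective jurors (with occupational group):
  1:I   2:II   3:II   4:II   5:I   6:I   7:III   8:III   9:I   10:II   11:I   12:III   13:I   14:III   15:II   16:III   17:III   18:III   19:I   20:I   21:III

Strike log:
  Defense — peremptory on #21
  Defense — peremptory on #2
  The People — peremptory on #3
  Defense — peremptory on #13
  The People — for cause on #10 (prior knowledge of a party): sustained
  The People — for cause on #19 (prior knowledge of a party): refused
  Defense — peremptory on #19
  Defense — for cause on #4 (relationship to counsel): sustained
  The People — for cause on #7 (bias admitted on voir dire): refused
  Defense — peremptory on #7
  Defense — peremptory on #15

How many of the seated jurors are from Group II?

Removed: #2, #3, #4, #7, #10, #13, #15, #19, #21.
Seated jurors 1–6: #1, #5, #6, #8, #9, #11.
None of those are in Group II → 0.

0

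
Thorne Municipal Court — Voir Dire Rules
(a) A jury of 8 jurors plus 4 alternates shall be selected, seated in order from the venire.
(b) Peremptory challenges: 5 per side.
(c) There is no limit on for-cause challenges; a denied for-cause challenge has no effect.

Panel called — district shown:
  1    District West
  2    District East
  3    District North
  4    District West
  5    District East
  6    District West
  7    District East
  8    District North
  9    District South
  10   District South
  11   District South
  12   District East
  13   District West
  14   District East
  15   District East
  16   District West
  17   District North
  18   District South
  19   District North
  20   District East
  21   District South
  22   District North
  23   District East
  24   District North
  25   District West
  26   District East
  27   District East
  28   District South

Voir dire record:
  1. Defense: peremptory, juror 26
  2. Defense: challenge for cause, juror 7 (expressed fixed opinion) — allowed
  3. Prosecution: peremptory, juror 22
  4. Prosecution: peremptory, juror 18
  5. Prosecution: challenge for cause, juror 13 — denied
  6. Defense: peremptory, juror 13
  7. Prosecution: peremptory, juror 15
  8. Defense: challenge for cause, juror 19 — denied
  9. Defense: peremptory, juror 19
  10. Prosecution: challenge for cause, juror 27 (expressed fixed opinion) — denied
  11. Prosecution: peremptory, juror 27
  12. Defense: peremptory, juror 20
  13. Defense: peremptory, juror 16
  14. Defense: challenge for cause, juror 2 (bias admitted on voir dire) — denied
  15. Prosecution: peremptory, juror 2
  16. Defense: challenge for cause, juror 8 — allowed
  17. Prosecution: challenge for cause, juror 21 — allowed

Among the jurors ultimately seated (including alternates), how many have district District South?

3

Removed: #2, #7, #8, #13, #15, #16, #18, #19, #20, #21, #22, #26, #27.
Seated (12 incl. alternates): #1, #3, #4, #5, #6, #9, #10, #11, #12, #14, #17, #23.
Of those, in District South: #9, #10, #11 → 3.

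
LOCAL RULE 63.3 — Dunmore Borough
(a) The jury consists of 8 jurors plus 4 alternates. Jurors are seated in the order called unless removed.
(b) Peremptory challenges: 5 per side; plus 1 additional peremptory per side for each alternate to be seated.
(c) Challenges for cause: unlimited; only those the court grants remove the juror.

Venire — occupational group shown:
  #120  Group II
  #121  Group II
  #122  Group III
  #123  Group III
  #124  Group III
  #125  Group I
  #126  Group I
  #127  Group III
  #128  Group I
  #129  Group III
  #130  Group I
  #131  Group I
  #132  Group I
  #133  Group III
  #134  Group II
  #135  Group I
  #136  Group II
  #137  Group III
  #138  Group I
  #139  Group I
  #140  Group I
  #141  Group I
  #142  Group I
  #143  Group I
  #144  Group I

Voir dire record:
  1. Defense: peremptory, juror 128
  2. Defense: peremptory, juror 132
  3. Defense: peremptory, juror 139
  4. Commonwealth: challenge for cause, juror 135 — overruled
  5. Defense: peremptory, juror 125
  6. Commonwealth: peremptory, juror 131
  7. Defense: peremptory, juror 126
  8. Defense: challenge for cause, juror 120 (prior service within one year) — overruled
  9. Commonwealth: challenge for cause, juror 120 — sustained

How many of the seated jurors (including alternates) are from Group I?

Removed: #120, #125, #126, #128, #131, #132, #139.
Seated (12 incl. alternates): #121, #122, #123, #124, #127, #129, #130, #133, #134, #135, #136, #137.
Of those, in Group I: #130, #135 → 2.

2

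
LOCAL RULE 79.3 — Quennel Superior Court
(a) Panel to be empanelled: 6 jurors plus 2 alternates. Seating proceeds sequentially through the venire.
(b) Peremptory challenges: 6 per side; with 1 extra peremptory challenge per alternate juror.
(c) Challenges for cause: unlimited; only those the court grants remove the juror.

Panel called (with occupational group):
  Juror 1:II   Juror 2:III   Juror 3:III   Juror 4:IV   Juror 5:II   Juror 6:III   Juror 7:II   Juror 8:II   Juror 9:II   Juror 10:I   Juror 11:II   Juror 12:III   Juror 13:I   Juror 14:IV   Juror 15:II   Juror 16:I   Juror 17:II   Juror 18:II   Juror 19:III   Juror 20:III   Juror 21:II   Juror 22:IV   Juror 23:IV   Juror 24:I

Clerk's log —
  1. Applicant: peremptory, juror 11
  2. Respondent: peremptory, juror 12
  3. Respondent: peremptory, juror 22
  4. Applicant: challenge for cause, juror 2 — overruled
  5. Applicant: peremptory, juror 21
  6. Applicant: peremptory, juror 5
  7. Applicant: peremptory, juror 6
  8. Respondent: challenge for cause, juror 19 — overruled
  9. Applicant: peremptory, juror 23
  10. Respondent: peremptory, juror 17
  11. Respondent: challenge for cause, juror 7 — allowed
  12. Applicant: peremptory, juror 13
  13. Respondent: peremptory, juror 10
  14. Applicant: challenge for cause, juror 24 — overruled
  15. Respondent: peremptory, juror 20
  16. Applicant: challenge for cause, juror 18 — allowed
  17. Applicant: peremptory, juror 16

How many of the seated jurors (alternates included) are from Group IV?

2

Removed: #5, #6, #7, #10, #11, #12, #13, #16, #17, #18, #20, #21, #22, #23.
Seated (8 incl. alternates): #1, #2, #3, #4, #8, #9, #14, #15.
Of those, in Group IV: #4, #14 → 2.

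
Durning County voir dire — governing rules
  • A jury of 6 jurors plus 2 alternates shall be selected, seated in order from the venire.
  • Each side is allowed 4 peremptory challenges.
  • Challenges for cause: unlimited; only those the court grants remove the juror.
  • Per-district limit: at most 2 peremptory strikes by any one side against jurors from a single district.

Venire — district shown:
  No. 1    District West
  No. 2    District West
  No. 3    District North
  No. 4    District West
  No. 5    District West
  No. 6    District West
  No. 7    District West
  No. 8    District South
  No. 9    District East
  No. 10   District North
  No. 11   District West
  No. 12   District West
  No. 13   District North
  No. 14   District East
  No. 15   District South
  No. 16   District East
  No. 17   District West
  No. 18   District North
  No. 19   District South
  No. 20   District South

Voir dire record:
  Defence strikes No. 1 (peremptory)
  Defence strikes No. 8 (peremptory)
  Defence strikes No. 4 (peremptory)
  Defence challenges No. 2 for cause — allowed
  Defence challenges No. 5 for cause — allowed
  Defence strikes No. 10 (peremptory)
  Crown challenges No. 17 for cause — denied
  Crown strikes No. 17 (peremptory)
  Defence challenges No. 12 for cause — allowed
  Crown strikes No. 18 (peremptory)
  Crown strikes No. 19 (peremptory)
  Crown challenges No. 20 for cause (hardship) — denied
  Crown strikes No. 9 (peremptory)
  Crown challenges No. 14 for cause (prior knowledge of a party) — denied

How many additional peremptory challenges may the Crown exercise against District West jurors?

0

Crown peremptories so far: #17, #18, #19, #9 — 4 of 4 used, 0 left overall.
Against District West: #17 — 1 used; per-district cap 2 leaves 1.
Binding limit: min(0, 1) = 0.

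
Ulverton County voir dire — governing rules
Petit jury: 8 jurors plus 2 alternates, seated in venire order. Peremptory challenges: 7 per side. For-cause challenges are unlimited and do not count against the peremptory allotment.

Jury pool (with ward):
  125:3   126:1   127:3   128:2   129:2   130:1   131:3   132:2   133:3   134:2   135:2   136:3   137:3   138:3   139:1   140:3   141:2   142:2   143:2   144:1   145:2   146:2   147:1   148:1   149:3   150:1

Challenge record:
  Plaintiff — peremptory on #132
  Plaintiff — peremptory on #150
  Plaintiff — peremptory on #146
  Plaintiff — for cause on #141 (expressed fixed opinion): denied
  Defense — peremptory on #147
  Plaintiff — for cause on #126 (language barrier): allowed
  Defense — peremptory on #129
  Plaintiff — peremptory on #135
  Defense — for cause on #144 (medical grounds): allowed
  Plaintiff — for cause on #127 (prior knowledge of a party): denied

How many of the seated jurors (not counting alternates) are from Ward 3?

5

Removed: #126, #129, #132, #135, #144, #146, #147, #150.
Seated jurors 1–8: #125, #127, #128, #130, #131, #133, #134, #136 (alternates #137, #138 not counted).
Of those, in Ward 3: #125, #127, #131, #133, #136 → 5.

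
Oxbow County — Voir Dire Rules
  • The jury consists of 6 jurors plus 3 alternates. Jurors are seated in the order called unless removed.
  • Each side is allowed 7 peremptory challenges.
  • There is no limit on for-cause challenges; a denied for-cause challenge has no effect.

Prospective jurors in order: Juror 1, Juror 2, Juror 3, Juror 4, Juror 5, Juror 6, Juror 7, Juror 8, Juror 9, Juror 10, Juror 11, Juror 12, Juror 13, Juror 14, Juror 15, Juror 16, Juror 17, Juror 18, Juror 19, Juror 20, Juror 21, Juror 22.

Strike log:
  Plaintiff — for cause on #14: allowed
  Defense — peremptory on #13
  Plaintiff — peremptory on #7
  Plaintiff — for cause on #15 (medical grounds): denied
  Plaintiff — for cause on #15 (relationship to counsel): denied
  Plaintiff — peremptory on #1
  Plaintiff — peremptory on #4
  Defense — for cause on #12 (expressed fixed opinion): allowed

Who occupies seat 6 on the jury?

9

Removed: #1, #4, #7, #12, #13, #14. (#15 stays — for-cause denied.)
Seating in order: seats 1–6 → #2, #3, #5, #6, #8, #9; alternates → #10, #11, #15.
So seat 6 is #9.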